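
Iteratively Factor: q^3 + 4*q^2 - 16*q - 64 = (q - 4)*(q^2 + 8*q + 16) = (q - 4)*(q + 4)*(q + 4)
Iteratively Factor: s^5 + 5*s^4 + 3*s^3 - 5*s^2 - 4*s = (s + 4)*(s^4 + s^3 - s^2 - s) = (s + 1)*(s + 4)*(s^3 - s) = (s + 1)^2*(s + 4)*(s^2 - s) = s*(s + 1)^2*(s + 4)*(s - 1)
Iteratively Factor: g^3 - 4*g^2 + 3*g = (g)*(g^2 - 4*g + 3) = g*(g - 1)*(g - 3)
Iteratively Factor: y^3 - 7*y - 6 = (y + 1)*(y^2 - y - 6) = (y + 1)*(y + 2)*(y - 3)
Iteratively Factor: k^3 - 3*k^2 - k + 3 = (k - 1)*(k^2 - 2*k - 3) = (k - 1)*(k + 1)*(k - 3)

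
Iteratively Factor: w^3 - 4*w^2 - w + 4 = (w + 1)*(w^2 - 5*w + 4) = (w - 1)*(w + 1)*(w - 4)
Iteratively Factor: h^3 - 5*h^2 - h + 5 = (h - 1)*(h^2 - 4*h - 5) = (h - 5)*(h - 1)*(h + 1)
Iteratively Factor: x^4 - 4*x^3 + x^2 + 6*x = (x)*(x^3 - 4*x^2 + x + 6) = x*(x - 3)*(x^2 - x - 2) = x*(x - 3)*(x - 2)*(x + 1)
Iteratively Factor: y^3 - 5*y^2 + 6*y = (y - 3)*(y^2 - 2*y) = (y - 3)*(y - 2)*(y)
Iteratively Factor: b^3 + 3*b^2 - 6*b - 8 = (b + 1)*(b^2 + 2*b - 8) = (b + 1)*(b + 4)*(b - 2)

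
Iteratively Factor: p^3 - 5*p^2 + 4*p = (p - 4)*(p^2 - p) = (p - 4)*(p - 1)*(p)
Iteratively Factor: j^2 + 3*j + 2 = (j + 2)*(j + 1)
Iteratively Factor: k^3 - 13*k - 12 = (k + 1)*(k^2 - k - 12) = (k + 1)*(k + 3)*(k - 4)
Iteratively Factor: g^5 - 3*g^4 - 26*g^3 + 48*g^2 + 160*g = (g + 4)*(g^4 - 7*g^3 + 2*g^2 + 40*g) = g*(g + 4)*(g^3 - 7*g^2 + 2*g + 40) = g*(g - 5)*(g + 4)*(g^2 - 2*g - 8) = g*(g - 5)*(g + 2)*(g + 4)*(g - 4)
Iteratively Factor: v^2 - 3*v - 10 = (v + 2)*(v - 5)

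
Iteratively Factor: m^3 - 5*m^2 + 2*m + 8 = (m + 1)*(m^2 - 6*m + 8) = (m - 2)*(m + 1)*(m - 4)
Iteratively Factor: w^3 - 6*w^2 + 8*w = (w - 4)*(w^2 - 2*w) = (w - 4)*(w - 2)*(w)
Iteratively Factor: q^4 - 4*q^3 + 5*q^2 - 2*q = (q - 2)*(q^3 - 2*q^2 + q) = (q - 2)*(q - 1)*(q^2 - q) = q*(q - 2)*(q - 1)*(q - 1)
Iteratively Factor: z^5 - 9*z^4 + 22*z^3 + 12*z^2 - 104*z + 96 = (z - 4)*(z^4 - 5*z^3 + 2*z^2 + 20*z - 24) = (z - 4)*(z + 2)*(z^3 - 7*z^2 + 16*z - 12) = (z - 4)*(z - 2)*(z + 2)*(z^2 - 5*z + 6) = (z - 4)*(z - 2)^2*(z + 2)*(z - 3)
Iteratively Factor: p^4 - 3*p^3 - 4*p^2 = (p - 4)*(p^3 + p^2) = (p - 4)*(p + 1)*(p^2) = p*(p - 4)*(p + 1)*(p)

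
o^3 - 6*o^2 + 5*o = o*(o - 5)*(o - 1)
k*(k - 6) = k^2 - 6*k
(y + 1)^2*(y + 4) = y^3 + 6*y^2 + 9*y + 4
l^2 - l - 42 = (l - 7)*(l + 6)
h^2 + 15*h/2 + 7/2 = (h + 1/2)*(h + 7)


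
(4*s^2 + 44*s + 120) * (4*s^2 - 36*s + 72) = 16*s^4 + 32*s^3 - 816*s^2 - 1152*s + 8640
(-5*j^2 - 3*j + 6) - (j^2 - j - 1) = -6*j^2 - 2*j + 7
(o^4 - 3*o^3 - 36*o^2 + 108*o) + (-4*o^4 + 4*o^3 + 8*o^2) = -3*o^4 + o^3 - 28*o^2 + 108*o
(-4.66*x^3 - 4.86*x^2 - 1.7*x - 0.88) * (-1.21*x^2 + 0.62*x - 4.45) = 5.6386*x^5 + 2.9914*x^4 + 19.7808*x^3 + 21.6378*x^2 + 7.0194*x + 3.916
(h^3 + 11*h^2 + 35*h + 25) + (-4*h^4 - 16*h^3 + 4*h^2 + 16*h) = -4*h^4 - 15*h^3 + 15*h^2 + 51*h + 25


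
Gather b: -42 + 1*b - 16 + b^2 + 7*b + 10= b^2 + 8*b - 48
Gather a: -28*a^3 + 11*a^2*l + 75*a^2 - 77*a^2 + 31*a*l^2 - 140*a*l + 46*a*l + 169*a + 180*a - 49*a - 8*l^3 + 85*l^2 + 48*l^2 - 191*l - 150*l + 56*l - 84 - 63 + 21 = -28*a^3 + a^2*(11*l - 2) + a*(31*l^2 - 94*l + 300) - 8*l^3 + 133*l^2 - 285*l - 126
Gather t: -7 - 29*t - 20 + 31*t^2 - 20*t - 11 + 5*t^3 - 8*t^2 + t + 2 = 5*t^3 + 23*t^2 - 48*t - 36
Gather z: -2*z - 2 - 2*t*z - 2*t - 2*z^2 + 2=-2*t - 2*z^2 + z*(-2*t - 2)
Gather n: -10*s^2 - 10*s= -10*s^2 - 10*s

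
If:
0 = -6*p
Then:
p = 0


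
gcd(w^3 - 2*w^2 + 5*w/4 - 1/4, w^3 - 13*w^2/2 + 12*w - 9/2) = w - 1/2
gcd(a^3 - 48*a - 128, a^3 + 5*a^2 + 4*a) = a + 4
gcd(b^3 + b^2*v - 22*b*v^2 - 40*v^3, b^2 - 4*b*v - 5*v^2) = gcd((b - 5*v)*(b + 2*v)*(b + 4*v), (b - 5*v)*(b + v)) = -b + 5*v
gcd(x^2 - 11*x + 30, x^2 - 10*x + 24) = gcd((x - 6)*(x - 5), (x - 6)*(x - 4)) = x - 6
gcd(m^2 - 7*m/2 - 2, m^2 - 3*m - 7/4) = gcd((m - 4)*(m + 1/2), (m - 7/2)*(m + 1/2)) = m + 1/2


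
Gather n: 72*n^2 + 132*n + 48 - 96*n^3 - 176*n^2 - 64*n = -96*n^3 - 104*n^2 + 68*n + 48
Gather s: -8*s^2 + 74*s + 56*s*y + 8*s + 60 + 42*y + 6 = -8*s^2 + s*(56*y + 82) + 42*y + 66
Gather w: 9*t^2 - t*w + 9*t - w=9*t^2 + 9*t + w*(-t - 1)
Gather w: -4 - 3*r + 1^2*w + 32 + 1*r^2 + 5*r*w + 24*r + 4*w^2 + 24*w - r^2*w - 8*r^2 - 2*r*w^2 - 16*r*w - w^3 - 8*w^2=-7*r^2 + 21*r - w^3 + w^2*(-2*r - 4) + w*(-r^2 - 11*r + 25) + 28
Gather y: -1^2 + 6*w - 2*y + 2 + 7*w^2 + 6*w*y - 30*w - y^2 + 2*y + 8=7*w^2 + 6*w*y - 24*w - y^2 + 9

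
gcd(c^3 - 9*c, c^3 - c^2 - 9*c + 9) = c^2 - 9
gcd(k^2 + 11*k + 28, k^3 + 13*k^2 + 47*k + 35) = k + 7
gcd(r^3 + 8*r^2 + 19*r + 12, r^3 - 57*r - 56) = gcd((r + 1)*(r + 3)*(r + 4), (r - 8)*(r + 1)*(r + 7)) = r + 1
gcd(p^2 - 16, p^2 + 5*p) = 1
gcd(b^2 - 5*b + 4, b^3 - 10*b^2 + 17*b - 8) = b - 1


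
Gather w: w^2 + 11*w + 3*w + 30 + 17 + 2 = w^2 + 14*w + 49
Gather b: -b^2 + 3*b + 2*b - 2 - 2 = -b^2 + 5*b - 4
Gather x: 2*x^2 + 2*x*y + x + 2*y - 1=2*x^2 + x*(2*y + 1) + 2*y - 1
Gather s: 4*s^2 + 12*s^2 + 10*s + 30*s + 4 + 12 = 16*s^2 + 40*s + 16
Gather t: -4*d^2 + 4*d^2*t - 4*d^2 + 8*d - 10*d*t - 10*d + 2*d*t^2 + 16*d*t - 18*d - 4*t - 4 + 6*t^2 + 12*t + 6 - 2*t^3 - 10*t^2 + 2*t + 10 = -8*d^2 - 20*d - 2*t^3 + t^2*(2*d - 4) + t*(4*d^2 + 6*d + 10) + 12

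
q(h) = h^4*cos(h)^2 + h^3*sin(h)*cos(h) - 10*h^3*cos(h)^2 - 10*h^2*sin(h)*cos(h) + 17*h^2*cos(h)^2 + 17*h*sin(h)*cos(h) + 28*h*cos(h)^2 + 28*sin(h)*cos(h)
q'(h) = -2*h^4*sin(h)*cos(h) - h^3*sin(h)^2 + 20*h^3*sin(h)*cos(h) + 5*h^3*cos(h)^2 + 10*h^2*sin(h)^2 - 31*h^2*sin(h)*cos(h) - 40*h^2*cos(h)^2 - 17*h*sin(h)^2 - 76*h*sin(h)*cos(h) + 51*h*cos(h)^2 - 28*sin(h)^2 + 17*sin(h)*cos(h) + 56*cos(h)^2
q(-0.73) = -8.91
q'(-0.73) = -30.54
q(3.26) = 39.28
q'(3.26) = -40.30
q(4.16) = -3.73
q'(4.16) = -13.62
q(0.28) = 16.77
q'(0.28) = 58.00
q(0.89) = 30.23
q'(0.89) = -23.17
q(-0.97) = -0.92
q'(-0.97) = -31.57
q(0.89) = 30.23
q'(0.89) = -23.17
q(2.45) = 23.41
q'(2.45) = 64.07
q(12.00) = 4207.99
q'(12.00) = 7932.96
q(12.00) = 4207.99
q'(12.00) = 7932.96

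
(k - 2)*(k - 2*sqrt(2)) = k^2 - 2*sqrt(2)*k - 2*k + 4*sqrt(2)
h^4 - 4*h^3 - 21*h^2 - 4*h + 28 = (h - 7)*(h - 1)*(h + 2)^2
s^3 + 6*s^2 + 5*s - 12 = (s - 1)*(s + 3)*(s + 4)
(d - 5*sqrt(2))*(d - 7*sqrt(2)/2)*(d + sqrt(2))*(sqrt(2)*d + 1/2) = sqrt(2)*d^4 - 29*d^3/2 + 57*sqrt(2)*d^2/4 + 79*d + 35*sqrt(2)/2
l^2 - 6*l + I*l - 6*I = (l - 6)*(l + I)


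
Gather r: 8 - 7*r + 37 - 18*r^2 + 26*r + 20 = -18*r^2 + 19*r + 65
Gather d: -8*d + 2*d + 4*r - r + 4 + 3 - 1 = -6*d + 3*r + 6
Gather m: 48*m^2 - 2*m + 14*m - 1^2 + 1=48*m^2 + 12*m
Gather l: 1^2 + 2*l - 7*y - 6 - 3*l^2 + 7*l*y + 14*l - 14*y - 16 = -3*l^2 + l*(7*y + 16) - 21*y - 21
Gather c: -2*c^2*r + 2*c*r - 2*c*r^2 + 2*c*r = -2*c^2*r + c*(-2*r^2 + 4*r)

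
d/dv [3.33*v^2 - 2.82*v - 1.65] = 6.66*v - 2.82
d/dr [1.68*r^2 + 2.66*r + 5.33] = 3.36*r + 2.66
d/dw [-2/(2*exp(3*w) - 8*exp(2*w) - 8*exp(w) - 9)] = (12*exp(2*w) - 32*exp(w) - 16)*exp(w)/(-2*exp(3*w) + 8*exp(2*w) + 8*exp(w) + 9)^2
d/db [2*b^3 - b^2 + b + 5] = 6*b^2 - 2*b + 1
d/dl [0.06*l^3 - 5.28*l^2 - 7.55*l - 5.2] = 0.18*l^2 - 10.56*l - 7.55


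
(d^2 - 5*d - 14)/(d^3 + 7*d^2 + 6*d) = (d^2 - 5*d - 14)/(d*(d^2 + 7*d + 6))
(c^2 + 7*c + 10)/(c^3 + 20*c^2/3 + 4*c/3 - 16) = 3*(c + 5)/(3*c^2 + 14*c - 24)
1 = 1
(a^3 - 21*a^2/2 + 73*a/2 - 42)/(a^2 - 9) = (a^2 - 15*a/2 + 14)/(a + 3)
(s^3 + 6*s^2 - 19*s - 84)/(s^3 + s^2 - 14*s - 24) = (s + 7)/(s + 2)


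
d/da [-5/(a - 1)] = 5/(a - 1)^2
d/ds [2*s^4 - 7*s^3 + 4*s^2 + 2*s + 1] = 8*s^3 - 21*s^2 + 8*s + 2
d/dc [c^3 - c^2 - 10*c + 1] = 3*c^2 - 2*c - 10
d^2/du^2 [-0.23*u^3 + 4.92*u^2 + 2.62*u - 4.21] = 9.84 - 1.38*u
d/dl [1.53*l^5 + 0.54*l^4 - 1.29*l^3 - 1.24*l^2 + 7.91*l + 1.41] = 7.65*l^4 + 2.16*l^3 - 3.87*l^2 - 2.48*l + 7.91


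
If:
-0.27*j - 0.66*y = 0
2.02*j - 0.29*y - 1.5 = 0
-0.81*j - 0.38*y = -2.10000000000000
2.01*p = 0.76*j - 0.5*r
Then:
No Solution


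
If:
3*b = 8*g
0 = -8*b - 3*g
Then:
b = 0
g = 0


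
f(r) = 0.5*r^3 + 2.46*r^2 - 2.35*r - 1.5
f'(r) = 1.5*r^2 + 4.92*r - 2.35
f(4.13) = 65.98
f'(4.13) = 43.55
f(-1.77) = 7.59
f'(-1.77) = -6.36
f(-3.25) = 14.96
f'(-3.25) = -2.50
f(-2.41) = 11.45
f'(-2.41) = -5.50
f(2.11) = 9.19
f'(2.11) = 14.71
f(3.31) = 35.81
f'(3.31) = 30.37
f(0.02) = -1.55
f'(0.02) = -2.25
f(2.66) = 19.07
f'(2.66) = 21.35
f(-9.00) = -145.59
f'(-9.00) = 74.87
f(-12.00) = -483.06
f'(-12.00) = 154.61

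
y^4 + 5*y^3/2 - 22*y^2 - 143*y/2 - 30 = (y - 5)*(y + 1/2)*(y + 3)*(y + 4)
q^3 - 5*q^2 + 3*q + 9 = (q - 3)^2*(q + 1)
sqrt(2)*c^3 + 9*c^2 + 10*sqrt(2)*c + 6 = (c + sqrt(2))*(c + 3*sqrt(2))*(sqrt(2)*c + 1)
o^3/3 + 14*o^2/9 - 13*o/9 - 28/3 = (o/3 + 1)*(o - 7/3)*(o + 4)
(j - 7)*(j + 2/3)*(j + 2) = j^3 - 13*j^2/3 - 52*j/3 - 28/3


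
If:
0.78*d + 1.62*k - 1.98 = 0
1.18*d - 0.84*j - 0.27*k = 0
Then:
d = 2.53846153846154 - 2.07692307692308*k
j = 3.56593406593407 - 3.23901098901099*k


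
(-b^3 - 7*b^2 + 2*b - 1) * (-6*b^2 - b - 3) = 6*b^5 + 43*b^4 - 2*b^3 + 25*b^2 - 5*b + 3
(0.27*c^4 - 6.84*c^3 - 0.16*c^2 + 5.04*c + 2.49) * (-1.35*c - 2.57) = -0.3645*c^5 + 8.5401*c^4 + 17.7948*c^3 - 6.3928*c^2 - 16.3143*c - 6.3993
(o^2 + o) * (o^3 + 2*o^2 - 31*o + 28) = o^5 + 3*o^4 - 29*o^3 - 3*o^2 + 28*o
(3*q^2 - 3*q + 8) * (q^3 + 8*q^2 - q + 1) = 3*q^5 + 21*q^4 - 19*q^3 + 70*q^2 - 11*q + 8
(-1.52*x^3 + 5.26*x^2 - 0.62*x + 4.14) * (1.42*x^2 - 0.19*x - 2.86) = -2.1584*x^5 + 7.758*x^4 + 2.4674*x^3 - 9.047*x^2 + 0.9866*x - 11.8404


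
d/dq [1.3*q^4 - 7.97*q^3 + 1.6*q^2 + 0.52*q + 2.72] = 5.2*q^3 - 23.91*q^2 + 3.2*q + 0.52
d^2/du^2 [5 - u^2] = -2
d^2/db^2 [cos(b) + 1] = -cos(b)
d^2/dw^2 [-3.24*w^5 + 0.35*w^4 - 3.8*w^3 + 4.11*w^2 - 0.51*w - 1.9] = -64.8*w^3 + 4.2*w^2 - 22.8*w + 8.22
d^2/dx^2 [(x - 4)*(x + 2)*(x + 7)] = 6*x + 10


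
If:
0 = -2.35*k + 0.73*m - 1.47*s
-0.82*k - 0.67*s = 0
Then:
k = -0.817073170731707*s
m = -0.616605412629469*s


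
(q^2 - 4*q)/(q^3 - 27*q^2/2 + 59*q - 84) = 2*q/(2*q^2 - 19*q + 42)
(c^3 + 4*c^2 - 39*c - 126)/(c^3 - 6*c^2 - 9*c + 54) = (c + 7)/(c - 3)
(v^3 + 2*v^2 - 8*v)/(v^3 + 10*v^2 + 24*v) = (v - 2)/(v + 6)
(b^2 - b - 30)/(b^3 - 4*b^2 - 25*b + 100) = (b - 6)/(b^2 - 9*b + 20)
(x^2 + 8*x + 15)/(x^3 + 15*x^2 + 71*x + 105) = 1/(x + 7)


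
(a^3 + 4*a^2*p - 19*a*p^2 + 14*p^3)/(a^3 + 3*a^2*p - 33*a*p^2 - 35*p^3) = (-a^2 + 3*a*p - 2*p^2)/(-a^2 + 4*a*p + 5*p^2)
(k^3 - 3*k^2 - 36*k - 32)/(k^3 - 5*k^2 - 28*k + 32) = (k + 1)/(k - 1)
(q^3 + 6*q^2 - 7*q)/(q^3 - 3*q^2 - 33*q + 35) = q*(q + 7)/(q^2 - 2*q - 35)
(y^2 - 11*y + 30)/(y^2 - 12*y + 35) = (y - 6)/(y - 7)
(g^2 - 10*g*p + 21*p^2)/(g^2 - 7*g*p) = (g - 3*p)/g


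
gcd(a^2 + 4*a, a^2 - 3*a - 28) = a + 4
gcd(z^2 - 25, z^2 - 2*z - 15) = z - 5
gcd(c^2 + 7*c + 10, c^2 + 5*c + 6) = c + 2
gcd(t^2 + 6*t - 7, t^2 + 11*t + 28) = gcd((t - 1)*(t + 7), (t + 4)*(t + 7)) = t + 7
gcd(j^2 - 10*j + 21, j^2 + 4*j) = 1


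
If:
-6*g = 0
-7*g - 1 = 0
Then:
No Solution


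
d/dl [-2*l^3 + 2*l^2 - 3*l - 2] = -6*l^2 + 4*l - 3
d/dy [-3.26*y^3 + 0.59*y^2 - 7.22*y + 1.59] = -9.78*y^2 + 1.18*y - 7.22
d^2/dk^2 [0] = 0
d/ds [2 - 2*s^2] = -4*s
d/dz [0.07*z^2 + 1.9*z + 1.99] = 0.14*z + 1.9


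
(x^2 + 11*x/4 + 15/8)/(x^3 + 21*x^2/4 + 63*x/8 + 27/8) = (4*x + 5)/(4*x^2 + 15*x + 9)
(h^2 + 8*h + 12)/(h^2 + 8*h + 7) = (h^2 + 8*h + 12)/(h^2 + 8*h + 7)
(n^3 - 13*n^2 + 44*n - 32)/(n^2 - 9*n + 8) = n - 4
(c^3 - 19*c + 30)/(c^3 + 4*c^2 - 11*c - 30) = (c - 2)/(c + 2)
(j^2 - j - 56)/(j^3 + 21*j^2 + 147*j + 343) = (j - 8)/(j^2 + 14*j + 49)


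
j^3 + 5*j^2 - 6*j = j*(j - 1)*(j + 6)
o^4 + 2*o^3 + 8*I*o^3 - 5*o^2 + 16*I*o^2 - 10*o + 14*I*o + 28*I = (o + 2)*(o - I)*(o + 2*I)*(o + 7*I)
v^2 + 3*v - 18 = (v - 3)*(v + 6)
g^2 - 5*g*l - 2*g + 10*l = (g - 2)*(g - 5*l)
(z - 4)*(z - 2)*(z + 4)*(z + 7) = z^4 + 5*z^3 - 30*z^2 - 80*z + 224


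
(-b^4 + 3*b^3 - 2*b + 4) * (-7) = 7*b^4 - 21*b^3 + 14*b - 28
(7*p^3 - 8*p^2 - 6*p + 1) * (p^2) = 7*p^5 - 8*p^4 - 6*p^3 + p^2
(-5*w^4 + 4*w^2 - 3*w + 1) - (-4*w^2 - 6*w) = -5*w^4 + 8*w^2 + 3*w + 1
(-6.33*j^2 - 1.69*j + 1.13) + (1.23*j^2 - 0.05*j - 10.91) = -5.1*j^2 - 1.74*j - 9.78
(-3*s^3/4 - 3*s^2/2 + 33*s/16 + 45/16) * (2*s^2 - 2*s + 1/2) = -3*s^5/2 - 3*s^4/2 + 27*s^3/4 + 3*s^2/4 - 147*s/32 + 45/32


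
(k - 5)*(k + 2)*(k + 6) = k^3 + 3*k^2 - 28*k - 60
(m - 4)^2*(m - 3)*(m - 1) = m^4 - 12*m^3 + 51*m^2 - 88*m + 48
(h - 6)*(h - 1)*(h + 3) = h^3 - 4*h^2 - 15*h + 18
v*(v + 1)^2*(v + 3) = v^4 + 5*v^3 + 7*v^2 + 3*v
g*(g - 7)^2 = g^3 - 14*g^2 + 49*g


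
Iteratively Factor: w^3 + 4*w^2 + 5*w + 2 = (w + 2)*(w^2 + 2*w + 1) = (w + 1)*(w + 2)*(w + 1)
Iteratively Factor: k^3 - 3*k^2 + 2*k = (k - 1)*(k^2 - 2*k) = (k - 2)*(k - 1)*(k)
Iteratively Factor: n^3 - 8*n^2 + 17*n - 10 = (n - 1)*(n^2 - 7*n + 10) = (n - 5)*(n - 1)*(n - 2)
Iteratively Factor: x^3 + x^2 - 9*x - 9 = (x - 3)*(x^2 + 4*x + 3) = (x - 3)*(x + 1)*(x + 3)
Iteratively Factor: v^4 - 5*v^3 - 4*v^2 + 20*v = (v + 2)*(v^3 - 7*v^2 + 10*v) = (v - 2)*(v + 2)*(v^2 - 5*v) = v*(v - 2)*(v + 2)*(v - 5)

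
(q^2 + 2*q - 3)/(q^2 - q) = (q + 3)/q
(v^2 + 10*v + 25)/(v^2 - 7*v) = (v^2 + 10*v + 25)/(v*(v - 7))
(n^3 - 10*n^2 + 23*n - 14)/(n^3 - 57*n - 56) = (-n^3 + 10*n^2 - 23*n + 14)/(-n^3 + 57*n + 56)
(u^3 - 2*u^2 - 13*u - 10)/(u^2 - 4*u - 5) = u + 2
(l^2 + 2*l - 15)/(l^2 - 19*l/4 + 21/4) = 4*(l + 5)/(4*l - 7)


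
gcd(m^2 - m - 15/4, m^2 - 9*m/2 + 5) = m - 5/2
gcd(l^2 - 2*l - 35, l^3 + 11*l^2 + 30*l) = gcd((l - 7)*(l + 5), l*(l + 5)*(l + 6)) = l + 5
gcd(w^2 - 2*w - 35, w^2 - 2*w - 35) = w^2 - 2*w - 35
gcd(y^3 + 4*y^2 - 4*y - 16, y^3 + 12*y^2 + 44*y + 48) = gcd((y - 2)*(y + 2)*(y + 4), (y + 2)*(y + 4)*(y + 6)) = y^2 + 6*y + 8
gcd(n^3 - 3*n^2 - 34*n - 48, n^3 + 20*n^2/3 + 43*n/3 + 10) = n^2 + 5*n + 6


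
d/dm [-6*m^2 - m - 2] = -12*m - 1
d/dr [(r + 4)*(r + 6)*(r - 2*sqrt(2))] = 3*r^2 - 4*sqrt(2)*r + 20*r - 20*sqrt(2) + 24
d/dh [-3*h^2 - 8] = -6*h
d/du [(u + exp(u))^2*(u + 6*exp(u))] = (u + exp(u))*((u + exp(u))*(6*exp(u) + 1) + 2*(u + 6*exp(u))*(exp(u) + 1))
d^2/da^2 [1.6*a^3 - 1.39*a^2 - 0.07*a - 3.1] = 9.6*a - 2.78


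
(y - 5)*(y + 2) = y^2 - 3*y - 10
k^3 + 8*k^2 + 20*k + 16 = (k + 2)^2*(k + 4)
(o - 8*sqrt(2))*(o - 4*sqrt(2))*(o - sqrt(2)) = o^3 - 13*sqrt(2)*o^2 + 88*o - 64*sqrt(2)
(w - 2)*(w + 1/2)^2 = w^3 - w^2 - 7*w/4 - 1/2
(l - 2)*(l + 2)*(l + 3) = l^3 + 3*l^2 - 4*l - 12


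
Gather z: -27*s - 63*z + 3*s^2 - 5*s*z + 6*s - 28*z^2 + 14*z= 3*s^2 - 21*s - 28*z^2 + z*(-5*s - 49)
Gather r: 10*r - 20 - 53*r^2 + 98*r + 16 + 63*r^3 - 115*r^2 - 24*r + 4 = 63*r^3 - 168*r^2 + 84*r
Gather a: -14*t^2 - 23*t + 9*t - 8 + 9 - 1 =-14*t^2 - 14*t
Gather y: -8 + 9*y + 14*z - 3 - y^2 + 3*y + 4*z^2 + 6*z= -y^2 + 12*y + 4*z^2 + 20*z - 11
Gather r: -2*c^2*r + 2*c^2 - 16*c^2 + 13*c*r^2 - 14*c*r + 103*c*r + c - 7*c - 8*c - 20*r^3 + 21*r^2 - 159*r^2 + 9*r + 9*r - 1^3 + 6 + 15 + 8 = -14*c^2 - 14*c - 20*r^3 + r^2*(13*c - 138) + r*(-2*c^2 + 89*c + 18) + 28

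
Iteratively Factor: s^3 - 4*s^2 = (s)*(s^2 - 4*s) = s^2*(s - 4)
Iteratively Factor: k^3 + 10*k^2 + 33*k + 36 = (k + 3)*(k^2 + 7*k + 12) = (k + 3)*(k + 4)*(k + 3)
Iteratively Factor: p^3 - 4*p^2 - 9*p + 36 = (p - 3)*(p^2 - p - 12) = (p - 3)*(p + 3)*(p - 4)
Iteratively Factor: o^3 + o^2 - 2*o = (o + 2)*(o^2 - o) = (o - 1)*(o + 2)*(o)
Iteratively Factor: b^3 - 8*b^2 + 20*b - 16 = (b - 2)*(b^2 - 6*b + 8) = (b - 4)*(b - 2)*(b - 2)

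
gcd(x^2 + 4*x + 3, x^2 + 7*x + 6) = x + 1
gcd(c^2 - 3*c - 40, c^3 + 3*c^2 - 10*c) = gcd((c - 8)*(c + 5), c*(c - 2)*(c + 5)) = c + 5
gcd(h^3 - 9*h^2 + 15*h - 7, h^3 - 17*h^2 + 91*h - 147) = h - 7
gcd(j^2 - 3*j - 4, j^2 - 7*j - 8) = j + 1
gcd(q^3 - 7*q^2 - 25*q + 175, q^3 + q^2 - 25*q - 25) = q^2 - 25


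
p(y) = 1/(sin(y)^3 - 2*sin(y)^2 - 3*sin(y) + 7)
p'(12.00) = 0.00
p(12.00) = 0.13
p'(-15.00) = 0.01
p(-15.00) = 0.13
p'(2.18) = -0.17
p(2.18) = 0.27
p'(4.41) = 0.02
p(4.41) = 0.14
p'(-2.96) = -0.04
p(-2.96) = 0.13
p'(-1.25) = -0.02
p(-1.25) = 0.14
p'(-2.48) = 0.01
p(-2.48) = 0.13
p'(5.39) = -0.02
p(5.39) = 0.13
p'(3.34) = -0.04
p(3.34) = 0.13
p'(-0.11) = 0.05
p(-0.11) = 0.14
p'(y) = (-3*sin(y)^2*cos(y) + 4*sin(y)*cos(y) + 3*cos(y))/(sin(y)^3 - 2*sin(y)^2 - 3*sin(y) + 7)^2 = (4*sin(y) + 3*cos(y)^2)*cos(y)/(sin(y)^3 - 2*sin(y)^2 - 3*sin(y) + 7)^2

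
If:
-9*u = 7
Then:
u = -7/9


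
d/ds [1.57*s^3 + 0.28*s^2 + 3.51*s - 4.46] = 4.71*s^2 + 0.56*s + 3.51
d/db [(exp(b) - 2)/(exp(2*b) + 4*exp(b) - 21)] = (-2*(exp(b) - 2)*(exp(b) + 2) + exp(2*b) + 4*exp(b) - 21)*exp(b)/(exp(2*b) + 4*exp(b) - 21)^2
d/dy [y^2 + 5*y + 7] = 2*y + 5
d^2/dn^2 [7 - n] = 0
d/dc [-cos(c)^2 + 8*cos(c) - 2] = 2*(cos(c) - 4)*sin(c)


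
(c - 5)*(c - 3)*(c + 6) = c^3 - 2*c^2 - 33*c + 90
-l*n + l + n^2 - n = (-l + n)*(n - 1)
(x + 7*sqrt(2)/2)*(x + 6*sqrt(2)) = x^2 + 19*sqrt(2)*x/2 + 42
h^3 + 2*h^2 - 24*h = h*(h - 4)*(h + 6)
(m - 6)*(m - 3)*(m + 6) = m^3 - 3*m^2 - 36*m + 108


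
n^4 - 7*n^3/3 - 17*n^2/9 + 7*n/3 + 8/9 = (n - 8/3)*(n - 1)*(n + 1/3)*(n + 1)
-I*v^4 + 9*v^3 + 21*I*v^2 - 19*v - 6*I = (v + I)^2*(v + 6*I)*(-I*v + 1)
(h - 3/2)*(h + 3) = h^2 + 3*h/2 - 9/2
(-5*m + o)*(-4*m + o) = 20*m^2 - 9*m*o + o^2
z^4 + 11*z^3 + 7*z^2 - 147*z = z*(z - 3)*(z + 7)^2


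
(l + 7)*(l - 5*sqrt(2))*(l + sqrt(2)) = l^3 - 4*sqrt(2)*l^2 + 7*l^2 - 28*sqrt(2)*l - 10*l - 70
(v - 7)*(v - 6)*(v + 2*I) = v^3 - 13*v^2 + 2*I*v^2 + 42*v - 26*I*v + 84*I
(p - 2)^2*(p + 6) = p^3 + 2*p^2 - 20*p + 24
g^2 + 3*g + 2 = (g + 1)*(g + 2)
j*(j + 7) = j^2 + 7*j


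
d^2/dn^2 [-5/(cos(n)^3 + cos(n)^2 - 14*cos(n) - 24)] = 5*((53*cos(n) - 8*cos(2*n) - 9*cos(3*n))*(cos(n)^3 + cos(n)^2 - 14*cos(n) - 24)/4 - 2*(3*cos(n)^2 + 2*cos(n) - 14)^2*sin(n)^2)/(cos(n)^3 + cos(n)^2 - 14*cos(n) - 24)^3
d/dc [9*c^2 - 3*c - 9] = 18*c - 3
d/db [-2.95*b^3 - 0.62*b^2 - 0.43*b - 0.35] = -8.85*b^2 - 1.24*b - 0.43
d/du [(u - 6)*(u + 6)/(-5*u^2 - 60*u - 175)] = 2*(-6*u^2 - 71*u - 216)/(5*(u^4 + 24*u^3 + 214*u^2 + 840*u + 1225))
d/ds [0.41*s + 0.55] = 0.410000000000000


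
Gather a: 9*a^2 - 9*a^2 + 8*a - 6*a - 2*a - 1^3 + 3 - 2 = 0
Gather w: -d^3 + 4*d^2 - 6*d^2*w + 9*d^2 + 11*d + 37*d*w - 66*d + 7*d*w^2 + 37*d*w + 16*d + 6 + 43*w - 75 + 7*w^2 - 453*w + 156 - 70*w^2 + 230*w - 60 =-d^3 + 13*d^2 - 39*d + w^2*(7*d - 63) + w*(-6*d^2 + 74*d - 180) + 27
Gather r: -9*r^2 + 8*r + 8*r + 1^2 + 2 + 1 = -9*r^2 + 16*r + 4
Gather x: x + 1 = x + 1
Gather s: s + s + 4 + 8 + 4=2*s + 16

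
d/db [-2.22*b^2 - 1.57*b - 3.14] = -4.44*b - 1.57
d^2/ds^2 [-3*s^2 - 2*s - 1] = -6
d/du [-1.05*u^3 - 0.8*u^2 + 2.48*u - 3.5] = -3.15*u^2 - 1.6*u + 2.48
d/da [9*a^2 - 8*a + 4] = 18*a - 8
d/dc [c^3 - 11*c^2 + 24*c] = 3*c^2 - 22*c + 24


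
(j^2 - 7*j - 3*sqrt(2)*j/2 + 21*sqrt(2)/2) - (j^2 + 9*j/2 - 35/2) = -23*j/2 - 3*sqrt(2)*j/2 + 21*sqrt(2)/2 + 35/2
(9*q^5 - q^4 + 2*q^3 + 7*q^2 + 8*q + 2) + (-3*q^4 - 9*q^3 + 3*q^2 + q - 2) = 9*q^5 - 4*q^4 - 7*q^3 + 10*q^2 + 9*q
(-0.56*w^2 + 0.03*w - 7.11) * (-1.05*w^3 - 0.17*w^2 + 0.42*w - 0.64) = 0.588*w^5 + 0.0637*w^4 + 7.2252*w^3 + 1.5797*w^2 - 3.0054*w + 4.5504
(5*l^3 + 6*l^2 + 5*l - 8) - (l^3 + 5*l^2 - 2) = 4*l^3 + l^2 + 5*l - 6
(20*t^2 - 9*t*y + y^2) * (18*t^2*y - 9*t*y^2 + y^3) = 360*t^4*y - 342*t^3*y^2 + 119*t^2*y^3 - 18*t*y^4 + y^5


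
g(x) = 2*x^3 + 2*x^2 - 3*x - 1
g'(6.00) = 237.00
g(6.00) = 485.00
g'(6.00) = 237.00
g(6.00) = 485.00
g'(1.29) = 12.14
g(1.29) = 2.75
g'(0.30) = -1.26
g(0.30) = -1.67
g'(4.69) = 147.74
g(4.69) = 235.25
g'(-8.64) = 410.34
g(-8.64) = -1115.73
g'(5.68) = 213.29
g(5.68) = 412.99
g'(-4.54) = 102.51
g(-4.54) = -133.31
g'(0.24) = -1.69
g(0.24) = -1.58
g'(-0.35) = -3.66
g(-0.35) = 0.21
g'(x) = 6*x^2 + 4*x - 3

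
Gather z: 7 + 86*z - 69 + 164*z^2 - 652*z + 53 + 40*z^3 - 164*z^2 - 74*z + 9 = 40*z^3 - 640*z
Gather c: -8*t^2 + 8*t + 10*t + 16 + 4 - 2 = -8*t^2 + 18*t + 18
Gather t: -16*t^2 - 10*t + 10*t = -16*t^2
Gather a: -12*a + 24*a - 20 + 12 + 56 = 12*a + 48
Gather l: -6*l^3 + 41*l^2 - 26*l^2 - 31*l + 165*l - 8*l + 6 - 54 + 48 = -6*l^3 + 15*l^2 + 126*l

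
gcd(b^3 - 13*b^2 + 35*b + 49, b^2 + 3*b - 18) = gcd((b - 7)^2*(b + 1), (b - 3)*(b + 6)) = 1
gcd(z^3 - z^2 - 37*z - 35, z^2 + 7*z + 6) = z + 1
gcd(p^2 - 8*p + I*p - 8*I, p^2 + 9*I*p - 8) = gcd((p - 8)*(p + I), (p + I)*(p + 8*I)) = p + I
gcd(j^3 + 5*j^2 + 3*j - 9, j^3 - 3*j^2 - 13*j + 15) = j^2 + 2*j - 3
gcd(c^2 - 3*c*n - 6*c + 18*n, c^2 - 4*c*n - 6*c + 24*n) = c - 6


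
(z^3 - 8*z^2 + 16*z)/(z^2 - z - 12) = z*(z - 4)/(z + 3)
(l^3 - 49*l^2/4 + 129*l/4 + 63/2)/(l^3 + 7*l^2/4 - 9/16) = 4*(l^2 - 13*l + 42)/(4*l^2 + 4*l - 3)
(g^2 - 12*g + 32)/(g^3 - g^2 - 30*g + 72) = (g - 8)/(g^2 + 3*g - 18)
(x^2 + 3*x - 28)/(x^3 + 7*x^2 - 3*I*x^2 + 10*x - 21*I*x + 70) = (x - 4)/(x^2 - 3*I*x + 10)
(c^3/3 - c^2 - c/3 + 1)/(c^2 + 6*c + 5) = (c^2 - 4*c + 3)/(3*(c + 5))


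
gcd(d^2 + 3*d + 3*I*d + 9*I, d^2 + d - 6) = d + 3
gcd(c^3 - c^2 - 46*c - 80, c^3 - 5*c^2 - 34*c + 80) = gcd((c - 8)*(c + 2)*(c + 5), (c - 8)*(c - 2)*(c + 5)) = c^2 - 3*c - 40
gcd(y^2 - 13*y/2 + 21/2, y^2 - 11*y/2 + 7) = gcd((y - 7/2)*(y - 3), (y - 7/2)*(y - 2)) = y - 7/2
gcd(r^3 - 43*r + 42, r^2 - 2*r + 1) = r - 1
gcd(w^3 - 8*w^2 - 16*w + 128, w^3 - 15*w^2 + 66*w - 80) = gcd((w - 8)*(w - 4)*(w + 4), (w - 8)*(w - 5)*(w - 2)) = w - 8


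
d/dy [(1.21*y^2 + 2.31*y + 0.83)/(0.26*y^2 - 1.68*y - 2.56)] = (-2.6334*y^2 - 6.6268*y - 4.5192)/(0.0676*y^4 - 0.8736*y^3 + 1.4912*y^2 + 8.6016*y + 6.5536)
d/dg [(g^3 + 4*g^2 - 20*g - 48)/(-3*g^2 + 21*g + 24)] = (-g^4 + 14*g^3 + 32*g^2 - 32*g + 176)/(3*(g^4 - 14*g^3 + 33*g^2 + 112*g + 64))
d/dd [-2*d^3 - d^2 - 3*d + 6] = -6*d^2 - 2*d - 3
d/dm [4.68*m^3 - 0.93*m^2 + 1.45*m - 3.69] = 14.04*m^2 - 1.86*m + 1.45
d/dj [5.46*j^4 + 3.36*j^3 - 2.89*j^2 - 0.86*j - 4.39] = 21.84*j^3 + 10.08*j^2 - 5.78*j - 0.86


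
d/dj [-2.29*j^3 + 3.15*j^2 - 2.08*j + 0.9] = -6.87*j^2 + 6.3*j - 2.08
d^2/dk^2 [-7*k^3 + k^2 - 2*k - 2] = 2 - 42*k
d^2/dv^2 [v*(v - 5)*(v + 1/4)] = 6*v - 19/2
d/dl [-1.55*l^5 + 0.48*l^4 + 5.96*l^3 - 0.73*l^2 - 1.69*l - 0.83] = -7.75*l^4 + 1.92*l^3 + 17.88*l^2 - 1.46*l - 1.69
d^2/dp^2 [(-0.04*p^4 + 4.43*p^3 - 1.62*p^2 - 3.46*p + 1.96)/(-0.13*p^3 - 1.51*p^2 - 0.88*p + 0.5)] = (3.46944695195361e-18*p^8 - 2.22044604925031e-16*p^7 + 1.96723*p^6 + 3.72610800000001*p^5 - 0.885012000000009*p^4 - 7.83251999999999*p^3 - 6.30672*p^2 - 7.362288*p - 2.140448)/(0.002197*p^9 + 0.076557*p^8 + 0.933855*p^7 + 4.454065*p^6 + 5.73258*p^5 - 0.255318*p^4 - 3.207428*p^3 - 0.0290999999999999*p^2 + 0.66*p - 0.125)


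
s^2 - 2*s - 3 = (s - 3)*(s + 1)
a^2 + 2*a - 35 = (a - 5)*(a + 7)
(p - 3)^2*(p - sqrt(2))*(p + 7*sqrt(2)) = p^4 - 6*p^3 + 6*sqrt(2)*p^3 - 36*sqrt(2)*p^2 - 5*p^2 + 54*sqrt(2)*p + 84*p - 126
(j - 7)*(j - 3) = j^2 - 10*j + 21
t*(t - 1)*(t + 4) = t^3 + 3*t^2 - 4*t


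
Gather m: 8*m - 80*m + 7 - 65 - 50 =-72*m - 108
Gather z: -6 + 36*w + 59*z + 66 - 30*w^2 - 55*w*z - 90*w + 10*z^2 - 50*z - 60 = -30*w^2 - 54*w + 10*z^2 + z*(9 - 55*w)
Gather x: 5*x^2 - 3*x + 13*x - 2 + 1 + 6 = 5*x^2 + 10*x + 5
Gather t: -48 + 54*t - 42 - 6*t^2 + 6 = -6*t^2 + 54*t - 84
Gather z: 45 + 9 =54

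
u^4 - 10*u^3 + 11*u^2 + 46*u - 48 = (u - 8)*(u - 3)*(u - 1)*(u + 2)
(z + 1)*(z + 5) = z^2 + 6*z + 5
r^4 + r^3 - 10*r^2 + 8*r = r*(r - 2)*(r - 1)*(r + 4)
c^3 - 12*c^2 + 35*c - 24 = (c - 8)*(c - 3)*(c - 1)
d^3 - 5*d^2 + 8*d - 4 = (d - 2)^2*(d - 1)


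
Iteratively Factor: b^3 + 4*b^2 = (b)*(b^2 + 4*b) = b^2*(b + 4)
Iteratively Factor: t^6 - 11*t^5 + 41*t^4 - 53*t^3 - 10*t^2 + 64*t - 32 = (t - 4)*(t^5 - 7*t^4 + 13*t^3 - t^2 - 14*t + 8) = (t - 4)*(t - 1)*(t^4 - 6*t^3 + 7*t^2 + 6*t - 8) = (t - 4)^2*(t - 1)*(t^3 - 2*t^2 - t + 2) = (t - 4)^2*(t - 2)*(t - 1)*(t^2 - 1) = (t - 4)^2*(t - 2)*(t - 1)^2*(t + 1)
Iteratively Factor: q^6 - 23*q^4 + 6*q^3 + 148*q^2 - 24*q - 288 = (q - 3)*(q^5 + 3*q^4 - 14*q^3 - 36*q^2 + 40*q + 96) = (q - 3)*(q + 2)*(q^4 + q^3 - 16*q^2 - 4*q + 48) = (q - 3)^2*(q + 2)*(q^3 + 4*q^2 - 4*q - 16) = (q - 3)^2*(q - 2)*(q + 2)*(q^2 + 6*q + 8) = (q - 3)^2*(q - 2)*(q + 2)*(q + 4)*(q + 2)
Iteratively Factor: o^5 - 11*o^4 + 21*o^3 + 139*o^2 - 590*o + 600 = (o - 3)*(o^4 - 8*o^3 - 3*o^2 + 130*o - 200) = (o - 3)*(o + 4)*(o^3 - 12*o^2 + 45*o - 50) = (o - 5)*(o - 3)*(o + 4)*(o^2 - 7*o + 10) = (o - 5)^2*(o - 3)*(o + 4)*(o - 2)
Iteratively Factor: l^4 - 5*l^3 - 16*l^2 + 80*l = (l - 5)*(l^3 - 16*l) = (l - 5)*(l + 4)*(l^2 - 4*l) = (l - 5)*(l - 4)*(l + 4)*(l)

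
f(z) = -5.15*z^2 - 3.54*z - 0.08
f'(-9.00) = 89.16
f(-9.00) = -385.37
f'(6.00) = -65.34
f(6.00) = -206.72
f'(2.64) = -30.73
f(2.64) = -45.32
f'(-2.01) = 17.16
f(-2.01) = -13.77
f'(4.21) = -46.90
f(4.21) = -106.26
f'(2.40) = -28.26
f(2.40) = -38.24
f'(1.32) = -17.14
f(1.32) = -13.73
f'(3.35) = -38.04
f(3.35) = -69.73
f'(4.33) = -48.14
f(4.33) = -111.97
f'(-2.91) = 26.43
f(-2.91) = -33.39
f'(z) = -10.3*z - 3.54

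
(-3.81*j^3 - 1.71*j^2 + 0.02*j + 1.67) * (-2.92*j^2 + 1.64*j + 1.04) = 11.1252*j^5 - 1.2552*j^4 - 6.8252*j^3 - 6.622*j^2 + 2.7596*j + 1.7368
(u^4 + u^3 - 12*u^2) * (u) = u^5 + u^4 - 12*u^3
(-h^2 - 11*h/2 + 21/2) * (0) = 0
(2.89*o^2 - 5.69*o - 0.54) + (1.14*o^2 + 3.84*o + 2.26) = 4.03*o^2 - 1.85*o + 1.72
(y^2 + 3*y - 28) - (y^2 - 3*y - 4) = 6*y - 24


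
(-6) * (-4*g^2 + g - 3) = 24*g^2 - 6*g + 18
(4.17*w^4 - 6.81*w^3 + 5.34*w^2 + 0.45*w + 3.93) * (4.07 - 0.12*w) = -0.5004*w^5 + 17.7891*w^4 - 28.3575*w^3 + 21.6798*w^2 + 1.3599*w + 15.9951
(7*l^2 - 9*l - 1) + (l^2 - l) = 8*l^2 - 10*l - 1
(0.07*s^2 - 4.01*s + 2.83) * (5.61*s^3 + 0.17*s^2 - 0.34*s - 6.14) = 0.3927*s^5 - 22.4842*s^4 + 15.1708*s^3 + 1.4147*s^2 + 23.6592*s - 17.3762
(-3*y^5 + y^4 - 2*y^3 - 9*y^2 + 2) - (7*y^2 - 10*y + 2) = -3*y^5 + y^4 - 2*y^3 - 16*y^2 + 10*y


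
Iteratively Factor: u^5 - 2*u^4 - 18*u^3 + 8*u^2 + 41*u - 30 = (u - 5)*(u^4 + 3*u^3 - 3*u^2 - 7*u + 6) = (u - 5)*(u + 3)*(u^3 - 3*u + 2) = (u - 5)*(u - 1)*(u + 3)*(u^2 + u - 2) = (u - 5)*(u - 1)*(u + 2)*(u + 3)*(u - 1)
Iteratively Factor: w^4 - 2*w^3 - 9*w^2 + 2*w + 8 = (w + 1)*(w^3 - 3*w^2 - 6*w + 8) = (w - 1)*(w + 1)*(w^2 - 2*w - 8) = (w - 4)*(w - 1)*(w + 1)*(w + 2)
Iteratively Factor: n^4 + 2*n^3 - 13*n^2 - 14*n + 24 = (n + 4)*(n^3 - 2*n^2 - 5*n + 6) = (n + 2)*(n + 4)*(n^2 - 4*n + 3) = (n - 1)*(n + 2)*(n + 4)*(n - 3)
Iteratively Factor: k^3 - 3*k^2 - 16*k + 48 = (k - 3)*(k^2 - 16) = (k - 3)*(k + 4)*(k - 4)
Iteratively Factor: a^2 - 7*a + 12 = (a - 3)*(a - 4)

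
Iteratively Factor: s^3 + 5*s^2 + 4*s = (s + 4)*(s^2 + s) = (s + 1)*(s + 4)*(s)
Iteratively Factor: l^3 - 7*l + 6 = (l + 3)*(l^2 - 3*l + 2) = (l - 1)*(l + 3)*(l - 2)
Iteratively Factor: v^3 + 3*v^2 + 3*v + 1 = (v + 1)*(v^2 + 2*v + 1) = (v + 1)^2*(v + 1)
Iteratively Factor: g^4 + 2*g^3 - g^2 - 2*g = (g + 2)*(g^3 - g) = (g - 1)*(g + 2)*(g^2 + g) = g*(g - 1)*(g + 2)*(g + 1)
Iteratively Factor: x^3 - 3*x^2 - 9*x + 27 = (x + 3)*(x^2 - 6*x + 9) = (x - 3)*(x + 3)*(x - 3)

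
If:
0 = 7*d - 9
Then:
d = 9/7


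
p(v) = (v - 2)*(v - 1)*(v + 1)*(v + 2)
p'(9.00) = 2826.00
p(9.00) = 6160.00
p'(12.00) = 6792.00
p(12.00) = 20020.00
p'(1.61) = 0.59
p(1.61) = -2.24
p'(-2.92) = -70.39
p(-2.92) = 34.07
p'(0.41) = -3.82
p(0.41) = 3.19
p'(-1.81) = -5.62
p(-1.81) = -1.65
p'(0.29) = -2.80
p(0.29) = 3.59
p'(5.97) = 791.40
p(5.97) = 1096.07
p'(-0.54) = 4.77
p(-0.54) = 2.63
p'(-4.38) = -292.31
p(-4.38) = 276.12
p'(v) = (v - 2)*(v - 1)*(v + 1) + (v - 2)*(v - 1)*(v + 2) + (v - 2)*(v + 1)*(v + 2) + (v - 1)*(v + 1)*(v + 2)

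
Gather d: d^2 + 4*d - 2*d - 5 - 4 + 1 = d^2 + 2*d - 8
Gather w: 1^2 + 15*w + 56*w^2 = 56*w^2 + 15*w + 1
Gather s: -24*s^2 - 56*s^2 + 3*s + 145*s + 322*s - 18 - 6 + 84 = -80*s^2 + 470*s + 60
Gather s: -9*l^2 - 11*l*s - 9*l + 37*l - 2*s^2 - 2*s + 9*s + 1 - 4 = -9*l^2 + 28*l - 2*s^2 + s*(7 - 11*l) - 3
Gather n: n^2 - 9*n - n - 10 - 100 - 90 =n^2 - 10*n - 200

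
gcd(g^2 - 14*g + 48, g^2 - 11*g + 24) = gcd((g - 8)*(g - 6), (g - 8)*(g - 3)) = g - 8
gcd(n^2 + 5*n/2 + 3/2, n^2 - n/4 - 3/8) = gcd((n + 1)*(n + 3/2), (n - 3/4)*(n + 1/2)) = 1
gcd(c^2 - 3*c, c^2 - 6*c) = c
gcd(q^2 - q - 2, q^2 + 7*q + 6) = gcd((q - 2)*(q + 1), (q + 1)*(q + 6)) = q + 1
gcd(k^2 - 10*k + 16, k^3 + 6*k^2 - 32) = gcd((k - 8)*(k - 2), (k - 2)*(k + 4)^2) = k - 2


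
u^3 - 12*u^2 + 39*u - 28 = (u - 7)*(u - 4)*(u - 1)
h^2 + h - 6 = (h - 2)*(h + 3)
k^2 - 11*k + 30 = (k - 6)*(k - 5)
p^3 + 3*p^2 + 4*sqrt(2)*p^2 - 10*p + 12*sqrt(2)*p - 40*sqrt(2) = (p - 2)*(p + 5)*(p + 4*sqrt(2))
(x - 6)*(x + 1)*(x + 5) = x^3 - 31*x - 30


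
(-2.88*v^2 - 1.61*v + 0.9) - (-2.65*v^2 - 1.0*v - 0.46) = -0.23*v^2 - 0.61*v + 1.36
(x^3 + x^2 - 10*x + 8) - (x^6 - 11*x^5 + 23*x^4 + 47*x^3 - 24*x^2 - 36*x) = -x^6 + 11*x^5 - 23*x^4 - 46*x^3 + 25*x^2 + 26*x + 8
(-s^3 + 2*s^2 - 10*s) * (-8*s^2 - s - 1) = 8*s^5 - 15*s^4 + 79*s^3 + 8*s^2 + 10*s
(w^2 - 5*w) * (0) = 0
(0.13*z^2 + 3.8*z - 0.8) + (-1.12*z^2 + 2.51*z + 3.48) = -0.99*z^2 + 6.31*z + 2.68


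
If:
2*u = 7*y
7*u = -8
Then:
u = -8/7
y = -16/49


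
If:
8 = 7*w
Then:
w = 8/7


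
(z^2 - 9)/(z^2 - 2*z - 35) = (9 - z^2)/(-z^2 + 2*z + 35)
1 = 1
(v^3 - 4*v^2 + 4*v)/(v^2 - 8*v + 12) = v*(v - 2)/(v - 6)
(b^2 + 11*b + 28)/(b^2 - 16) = (b + 7)/(b - 4)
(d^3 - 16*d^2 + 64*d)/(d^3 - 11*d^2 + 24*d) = (d - 8)/(d - 3)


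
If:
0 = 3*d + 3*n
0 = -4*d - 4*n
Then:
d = -n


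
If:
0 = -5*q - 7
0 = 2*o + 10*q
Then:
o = 7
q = -7/5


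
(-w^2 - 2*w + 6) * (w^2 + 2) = -w^4 - 2*w^3 + 4*w^2 - 4*w + 12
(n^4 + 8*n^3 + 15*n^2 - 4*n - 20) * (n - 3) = n^5 + 5*n^4 - 9*n^3 - 49*n^2 - 8*n + 60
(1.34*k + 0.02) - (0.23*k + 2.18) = 1.11*k - 2.16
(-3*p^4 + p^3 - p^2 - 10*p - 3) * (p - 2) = -3*p^5 + 7*p^4 - 3*p^3 - 8*p^2 + 17*p + 6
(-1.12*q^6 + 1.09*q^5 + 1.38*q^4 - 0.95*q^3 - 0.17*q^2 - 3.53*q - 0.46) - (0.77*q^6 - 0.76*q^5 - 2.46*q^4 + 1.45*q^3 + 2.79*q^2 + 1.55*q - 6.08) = -1.89*q^6 + 1.85*q^5 + 3.84*q^4 - 2.4*q^3 - 2.96*q^2 - 5.08*q + 5.62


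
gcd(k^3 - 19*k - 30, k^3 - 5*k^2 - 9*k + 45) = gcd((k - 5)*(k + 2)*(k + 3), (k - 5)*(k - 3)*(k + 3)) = k^2 - 2*k - 15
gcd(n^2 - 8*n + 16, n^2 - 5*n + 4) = n - 4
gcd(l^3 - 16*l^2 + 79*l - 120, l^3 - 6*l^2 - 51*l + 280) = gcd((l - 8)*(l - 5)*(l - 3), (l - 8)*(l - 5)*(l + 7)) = l^2 - 13*l + 40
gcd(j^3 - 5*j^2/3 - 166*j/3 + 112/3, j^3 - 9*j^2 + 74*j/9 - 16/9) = j^2 - 26*j/3 + 16/3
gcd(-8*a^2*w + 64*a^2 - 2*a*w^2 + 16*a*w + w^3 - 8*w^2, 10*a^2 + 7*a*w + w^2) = 2*a + w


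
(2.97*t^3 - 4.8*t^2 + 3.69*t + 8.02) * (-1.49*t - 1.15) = -4.4253*t^4 + 3.7365*t^3 + 0.0218999999999996*t^2 - 16.1933*t - 9.223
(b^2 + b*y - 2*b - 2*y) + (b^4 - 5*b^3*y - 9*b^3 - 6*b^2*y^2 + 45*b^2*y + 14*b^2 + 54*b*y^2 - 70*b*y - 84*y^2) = b^4 - 5*b^3*y - 9*b^3 - 6*b^2*y^2 + 45*b^2*y + 15*b^2 + 54*b*y^2 - 69*b*y - 2*b - 84*y^2 - 2*y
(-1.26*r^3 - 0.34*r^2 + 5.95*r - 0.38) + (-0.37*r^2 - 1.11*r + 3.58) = -1.26*r^3 - 0.71*r^2 + 4.84*r + 3.2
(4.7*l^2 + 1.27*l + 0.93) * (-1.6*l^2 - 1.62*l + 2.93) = -7.52*l^4 - 9.646*l^3 + 10.2256*l^2 + 2.2145*l + 2.7249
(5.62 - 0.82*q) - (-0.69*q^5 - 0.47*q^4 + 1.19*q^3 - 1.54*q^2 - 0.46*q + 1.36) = 0.69*q^5 + 0.47*q^4 - 1.19*q^3 + 1.54*q^2 - 0.36*q + 4.26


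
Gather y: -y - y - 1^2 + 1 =-2*y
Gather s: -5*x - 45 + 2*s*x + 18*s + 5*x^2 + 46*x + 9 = s*(2*x + 18) + 5*x^2 + 41*x - 36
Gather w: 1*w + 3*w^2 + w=3*w^2 + 2*w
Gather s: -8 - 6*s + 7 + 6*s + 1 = 0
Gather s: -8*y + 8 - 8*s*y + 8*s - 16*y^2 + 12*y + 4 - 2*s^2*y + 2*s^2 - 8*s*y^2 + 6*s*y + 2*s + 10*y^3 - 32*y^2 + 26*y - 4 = s^2*(2 - 2*y) + s*(-8*y^2 - 2*y + 10) + 10*y^3 - 48*y^2 + 30*y + 8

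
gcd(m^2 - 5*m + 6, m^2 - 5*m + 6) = m^2 - 5*m + 6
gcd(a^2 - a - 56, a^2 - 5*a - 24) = a - 8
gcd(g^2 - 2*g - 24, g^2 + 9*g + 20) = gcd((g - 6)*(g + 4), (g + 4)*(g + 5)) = g + 4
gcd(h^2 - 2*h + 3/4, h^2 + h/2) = 1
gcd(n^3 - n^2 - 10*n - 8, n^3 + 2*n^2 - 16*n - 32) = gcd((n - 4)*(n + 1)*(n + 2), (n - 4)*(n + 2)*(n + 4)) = n^2 - 2*n - 8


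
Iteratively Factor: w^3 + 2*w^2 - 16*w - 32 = (w + 4)*(w^2 - 2*w - 8) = (w - 4)*(w + 4)*(w + 2)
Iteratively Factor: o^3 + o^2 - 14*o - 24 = (o + 2)*(o^2 - o - 12) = (o - 4)*(o + 2)*(o + 3)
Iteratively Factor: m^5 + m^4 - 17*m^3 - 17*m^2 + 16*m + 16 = (m + 1)*(m^4 - 17*m^2 + 16) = (m + 1)*(m + 4)*(m^3 - 4*m^2 - m + 4) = (m + 1)^2*(m + 4)*(m^2 - 5*m + 4) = (m - 4)*(m + 1)^2*(m + 4)*(m - 1)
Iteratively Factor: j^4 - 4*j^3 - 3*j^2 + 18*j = (j + 2)*(j^3 - 6*j^2 + 9*j) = j*(j + 2)*(j^2 - 6*j + 9) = j*(j - 3)*(j + 2)*(j - 3)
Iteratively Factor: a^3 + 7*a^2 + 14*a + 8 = (a + 4)*(a^2 + 3*a + 2) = (a + 1)*(a + 4)*(a + 2)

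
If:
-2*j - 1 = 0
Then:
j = -1/2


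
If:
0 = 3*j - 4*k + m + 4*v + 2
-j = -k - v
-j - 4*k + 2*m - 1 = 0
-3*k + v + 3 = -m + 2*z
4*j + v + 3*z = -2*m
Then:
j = -25/33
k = -35/66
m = -31/33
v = -5/22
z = 113/66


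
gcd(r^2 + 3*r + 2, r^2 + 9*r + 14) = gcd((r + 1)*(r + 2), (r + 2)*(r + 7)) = r + 2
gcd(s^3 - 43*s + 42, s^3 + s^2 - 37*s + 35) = s^2 + 6*s - 7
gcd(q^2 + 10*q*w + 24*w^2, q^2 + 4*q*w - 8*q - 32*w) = q + 4*w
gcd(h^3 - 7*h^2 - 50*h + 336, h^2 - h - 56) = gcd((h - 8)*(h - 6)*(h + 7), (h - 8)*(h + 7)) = h^2 - h - 56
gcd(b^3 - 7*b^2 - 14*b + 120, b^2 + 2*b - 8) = b + 4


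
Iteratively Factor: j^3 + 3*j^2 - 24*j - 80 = (j - 5)*(j^2 + 8*j + 16) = (j - 5)*(j + 4)*(j + 4)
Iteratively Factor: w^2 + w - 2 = (w - 1)*(w + 2)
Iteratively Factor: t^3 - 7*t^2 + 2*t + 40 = (t - 4)*(t^2 - 3*t - 10) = (t - 5)*(t - 4)*(t + 2)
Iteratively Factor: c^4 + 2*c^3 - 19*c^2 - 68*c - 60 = (c + 2)*(c^3 - 19*c - 30) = (c + 2)^2*(c^2 - 2*c - 15) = (c - 5)*(c + 2)^2*(c + 3)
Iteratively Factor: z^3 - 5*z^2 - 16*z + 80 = (z - 4)*(z^2 - z - 20) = (z - 4)*(z + 4)*(z - 5)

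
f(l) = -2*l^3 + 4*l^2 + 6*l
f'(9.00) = -408.00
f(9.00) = -1080.00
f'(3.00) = -24.00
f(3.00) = 0.00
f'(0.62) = 8.65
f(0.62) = 4.78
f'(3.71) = -46.90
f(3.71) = -24.81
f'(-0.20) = 4.16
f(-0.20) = -1.02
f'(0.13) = 6.94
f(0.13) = 0.84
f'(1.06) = 7.74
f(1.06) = 8.47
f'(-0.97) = -7.41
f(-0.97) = -0.23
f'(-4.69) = -163.50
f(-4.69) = 266.17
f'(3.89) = -53.67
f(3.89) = -33.86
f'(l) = -6*l^2 + 8*l + 6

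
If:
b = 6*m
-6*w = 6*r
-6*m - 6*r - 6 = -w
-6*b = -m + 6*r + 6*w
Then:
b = 0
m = 0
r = -6/7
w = 6/7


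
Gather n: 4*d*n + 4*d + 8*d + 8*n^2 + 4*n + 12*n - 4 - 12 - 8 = 12*d + 8*n^2 + n*(4*d + 16) - 24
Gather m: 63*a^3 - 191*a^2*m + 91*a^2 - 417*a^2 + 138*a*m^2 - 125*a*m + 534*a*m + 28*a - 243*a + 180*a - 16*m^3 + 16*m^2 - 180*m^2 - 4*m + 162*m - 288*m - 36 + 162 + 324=63*a^3 - 326*a^2 - 35*a - 16*m^3 + m^2*(138*a - 164) + m*(-191*a^2 + 409*a - 130) + 450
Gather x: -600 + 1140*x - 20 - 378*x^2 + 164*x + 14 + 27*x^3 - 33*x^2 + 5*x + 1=27*x^3 - 411*x^2 + 1309*x - 605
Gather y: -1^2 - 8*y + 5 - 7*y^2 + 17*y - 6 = -7*y^2 + 9*y - 2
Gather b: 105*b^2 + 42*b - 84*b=105*b^2 - 42*b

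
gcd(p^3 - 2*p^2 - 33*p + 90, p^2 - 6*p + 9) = p - 3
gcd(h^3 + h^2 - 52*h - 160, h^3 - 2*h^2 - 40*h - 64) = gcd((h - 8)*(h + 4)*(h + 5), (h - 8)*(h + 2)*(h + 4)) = h^2 - 4*h - 32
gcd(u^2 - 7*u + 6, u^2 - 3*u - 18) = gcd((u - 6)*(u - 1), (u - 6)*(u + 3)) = u - 6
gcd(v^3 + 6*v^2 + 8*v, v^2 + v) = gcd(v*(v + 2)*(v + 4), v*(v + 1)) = v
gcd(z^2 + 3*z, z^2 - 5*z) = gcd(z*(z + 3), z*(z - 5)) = z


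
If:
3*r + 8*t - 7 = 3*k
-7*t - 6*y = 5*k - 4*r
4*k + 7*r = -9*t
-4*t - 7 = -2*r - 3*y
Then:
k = -1645/1112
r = 931/1112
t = 7/1112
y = 2975/1668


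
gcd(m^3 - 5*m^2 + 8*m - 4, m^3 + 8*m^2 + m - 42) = m - 2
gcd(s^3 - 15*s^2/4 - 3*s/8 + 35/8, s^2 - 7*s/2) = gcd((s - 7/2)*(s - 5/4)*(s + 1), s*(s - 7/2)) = s - 7/2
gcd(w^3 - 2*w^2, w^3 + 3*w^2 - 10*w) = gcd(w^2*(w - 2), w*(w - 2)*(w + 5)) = w^2 - 2*w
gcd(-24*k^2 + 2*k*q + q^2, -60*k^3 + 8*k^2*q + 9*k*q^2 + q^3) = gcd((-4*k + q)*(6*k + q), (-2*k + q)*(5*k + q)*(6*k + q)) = 6*k + q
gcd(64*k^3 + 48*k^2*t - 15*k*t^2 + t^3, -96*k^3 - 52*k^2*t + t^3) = -8*k + t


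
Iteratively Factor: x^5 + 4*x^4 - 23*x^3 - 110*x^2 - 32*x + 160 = (x + 4)*(x^4 - 23*x^2 - 18*x + 40) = (x + 2)*(x + 4)*(x^3 - 2*x^2 - 19*x + 20) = (x - 1)*(x + 2)*(x + 4)*(x^2 - x - 20) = (x - 5)*(x - 1)*(x + 2)*(x + 4)*(x + 4)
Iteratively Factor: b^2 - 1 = (b + 1)*(b - 1)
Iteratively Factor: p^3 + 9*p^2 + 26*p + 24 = (p + 2)*(p^2 + 7*p + 12) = (p + 2)*(p + 4)*(p + 3)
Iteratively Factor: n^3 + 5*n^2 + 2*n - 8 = (n + 4)*(n^2 + n - 2) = (n + 2)*(n + 4)*(n - 1)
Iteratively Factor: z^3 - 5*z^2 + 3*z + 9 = (z - 3)*(z^2 - 2*z - 3) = (z - 3)*(z + 1)*(z - 3)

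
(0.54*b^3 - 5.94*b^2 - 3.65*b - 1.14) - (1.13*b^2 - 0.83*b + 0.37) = 0.54*b^3 - 7.07*b^2 - 2.82*b - 1.51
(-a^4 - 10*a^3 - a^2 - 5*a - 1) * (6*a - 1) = -6*a^5 - 59*a^4 + 4*a^3 - 29*a^2 - a + 1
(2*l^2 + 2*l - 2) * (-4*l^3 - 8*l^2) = -8*l^5 - 24*l^4 - 8*l^3 + 16*l^2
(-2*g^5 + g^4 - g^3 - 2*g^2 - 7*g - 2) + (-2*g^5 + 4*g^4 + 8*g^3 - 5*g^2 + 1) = -4*g^5 + 5*g^4 + 7*g^3 - 7*g^2 - 7*g - 1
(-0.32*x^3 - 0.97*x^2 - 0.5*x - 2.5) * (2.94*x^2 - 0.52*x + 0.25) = -0.9408*x^5 - 2.6854*x^4 - 1.0456*x^3 - 7.3325*x^2 + 1.175*x - 0.625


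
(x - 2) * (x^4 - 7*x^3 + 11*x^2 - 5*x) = x^5 - 9*x^4 + 25*x^3 - 27*x^2 + 10*x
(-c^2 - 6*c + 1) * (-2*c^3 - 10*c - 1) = 2*c^5 + 12*c^4 + 8*c^3 + 61*c^2 - 4*c - 1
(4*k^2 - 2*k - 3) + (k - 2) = 4*k^2 - k - 5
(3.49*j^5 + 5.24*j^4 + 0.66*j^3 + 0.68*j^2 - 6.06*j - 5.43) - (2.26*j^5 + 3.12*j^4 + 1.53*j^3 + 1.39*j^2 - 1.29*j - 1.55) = 1.23*j^5 + 2.12*j^4 - 0.87*j^3 - 0.71*j^2 - 4.77*j - 3.88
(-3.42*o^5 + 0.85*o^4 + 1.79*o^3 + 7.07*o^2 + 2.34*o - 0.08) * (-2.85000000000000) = 9.747*o^5 - 2.4225*o^4 - 5.1015*o^3 - 20.1495*o^2 - 6.669*o + 0.228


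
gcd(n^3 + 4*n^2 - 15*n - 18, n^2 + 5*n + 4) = n + 1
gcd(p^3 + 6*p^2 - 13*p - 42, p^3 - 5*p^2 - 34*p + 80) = 1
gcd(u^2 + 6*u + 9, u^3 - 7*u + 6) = u + 3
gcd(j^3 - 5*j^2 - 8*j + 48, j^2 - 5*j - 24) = j + 3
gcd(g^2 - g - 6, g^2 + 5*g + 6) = g + 2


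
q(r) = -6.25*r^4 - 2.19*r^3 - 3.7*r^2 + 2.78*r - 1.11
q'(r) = -25.0*r^3 - 6.57*r^2 - 7.4*r + 2.78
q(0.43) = -0.99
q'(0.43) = -3.60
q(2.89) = -512.82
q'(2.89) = -676.92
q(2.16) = -170.49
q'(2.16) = -295.80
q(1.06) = -12.82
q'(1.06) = -42.22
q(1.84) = -93.80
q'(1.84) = -188.82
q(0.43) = -0.99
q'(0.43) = -3.60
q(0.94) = -8.46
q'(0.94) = -30.75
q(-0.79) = -6.97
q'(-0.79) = 16.85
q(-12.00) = -126382.95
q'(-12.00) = 42345.50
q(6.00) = -8690.67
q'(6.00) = -5678.14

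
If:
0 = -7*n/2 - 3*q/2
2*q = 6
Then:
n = -9/7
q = 3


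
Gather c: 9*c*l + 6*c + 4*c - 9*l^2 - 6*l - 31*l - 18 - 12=c*(9*l + 10) - 9*l^2 - 37*l - 30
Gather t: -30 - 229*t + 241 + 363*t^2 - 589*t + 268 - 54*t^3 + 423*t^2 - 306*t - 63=-54*t^3 + 786*t^2 - 1124*t + 416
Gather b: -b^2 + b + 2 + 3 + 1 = -b^2 + b + 6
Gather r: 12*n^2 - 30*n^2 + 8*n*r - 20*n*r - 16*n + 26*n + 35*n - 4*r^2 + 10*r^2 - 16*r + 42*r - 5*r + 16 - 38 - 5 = -18*n^2 + 45*n + 6*r^2 + r*(21 - 12*n) - 27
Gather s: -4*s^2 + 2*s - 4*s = -4*s^2 - 2*s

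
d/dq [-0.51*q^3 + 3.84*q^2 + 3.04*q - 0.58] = -1.53*q^2 + 7.68*q + 3.04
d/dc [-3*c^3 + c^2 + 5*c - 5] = -9*c^2 + 2*c + 5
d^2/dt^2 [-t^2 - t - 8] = -2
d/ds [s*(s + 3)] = 2*s + 3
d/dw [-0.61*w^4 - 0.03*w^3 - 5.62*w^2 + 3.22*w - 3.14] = -2.44*w^3 - 0.09*w^2 - 11.24*w + 3.22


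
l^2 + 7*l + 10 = (l + 2)*(l + 5)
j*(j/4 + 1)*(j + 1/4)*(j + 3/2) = j^4/4 + 23*j^3/16 + 59*j^2/32 + 3*j/8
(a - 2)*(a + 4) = a^2 + 2*a - 8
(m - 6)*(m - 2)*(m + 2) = m^3 - 6*m^2 - 4*m + 24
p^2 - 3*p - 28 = (p - 7)*(p + 4)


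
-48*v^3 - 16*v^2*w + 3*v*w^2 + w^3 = (-4*v + w)*(3*v + w)*(4*v + w)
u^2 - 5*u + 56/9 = (u - 8/3)*(u - 7/3)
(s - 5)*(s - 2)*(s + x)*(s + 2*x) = s^4 + 3*s^3*x - 7*s^3 + 2*s^2*x^2 - 21*s^2*x + 10*s^2 - 14*s*x^2 + 30*s*x + 20*x^2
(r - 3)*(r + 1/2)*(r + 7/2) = r^3 + r^2 - 41*r/4 - 21/4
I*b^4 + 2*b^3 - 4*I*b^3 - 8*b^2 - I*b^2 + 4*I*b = b*(b - 4)*(b - I)*(I*b + 1)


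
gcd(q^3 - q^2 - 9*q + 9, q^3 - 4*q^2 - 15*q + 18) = q^2 + 2*q - 3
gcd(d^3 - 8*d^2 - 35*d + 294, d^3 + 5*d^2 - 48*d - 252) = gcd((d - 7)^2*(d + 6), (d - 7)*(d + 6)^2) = d^2 - d - 42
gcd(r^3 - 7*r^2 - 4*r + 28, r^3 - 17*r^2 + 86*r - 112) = r^2 - 9*r + 14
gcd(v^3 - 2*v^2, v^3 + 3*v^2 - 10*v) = v^2 - 2*v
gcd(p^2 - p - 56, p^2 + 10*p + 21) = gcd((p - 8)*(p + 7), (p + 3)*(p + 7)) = p + 7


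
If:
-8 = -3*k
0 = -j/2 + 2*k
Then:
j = 32/3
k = 8/3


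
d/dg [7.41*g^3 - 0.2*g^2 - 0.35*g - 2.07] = 22.23*g^2 - 0.4*g - 0.35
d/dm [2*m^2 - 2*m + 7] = 4*m - 2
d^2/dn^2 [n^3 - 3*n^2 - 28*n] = 6*n - 6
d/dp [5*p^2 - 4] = 10*p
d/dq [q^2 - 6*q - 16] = 2*q - 6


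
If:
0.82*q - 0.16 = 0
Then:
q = 0.20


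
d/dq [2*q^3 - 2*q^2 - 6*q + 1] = 6*q^2 - 4*q - 6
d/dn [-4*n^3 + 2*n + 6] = 2 - 12*n^2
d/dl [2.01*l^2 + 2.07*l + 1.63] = 4.02*l + 2.07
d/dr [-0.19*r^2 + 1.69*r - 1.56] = 1.69 - 0.38*r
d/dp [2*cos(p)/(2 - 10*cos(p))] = -sin(p)/(5*cos(p) - 1)^2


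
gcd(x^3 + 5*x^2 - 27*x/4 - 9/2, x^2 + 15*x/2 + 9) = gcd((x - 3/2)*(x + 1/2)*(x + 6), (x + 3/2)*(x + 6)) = x + 6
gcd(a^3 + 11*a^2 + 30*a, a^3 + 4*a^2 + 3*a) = a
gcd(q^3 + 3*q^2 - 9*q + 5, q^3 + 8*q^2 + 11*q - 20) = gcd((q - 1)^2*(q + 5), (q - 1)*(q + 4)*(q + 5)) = q^2 + 4*q - 5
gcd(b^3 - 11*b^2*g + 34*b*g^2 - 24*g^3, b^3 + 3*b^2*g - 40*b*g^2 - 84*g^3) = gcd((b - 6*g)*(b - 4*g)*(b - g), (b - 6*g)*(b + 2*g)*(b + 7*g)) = b - 6*g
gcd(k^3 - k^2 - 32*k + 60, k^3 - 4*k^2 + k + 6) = k - 2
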